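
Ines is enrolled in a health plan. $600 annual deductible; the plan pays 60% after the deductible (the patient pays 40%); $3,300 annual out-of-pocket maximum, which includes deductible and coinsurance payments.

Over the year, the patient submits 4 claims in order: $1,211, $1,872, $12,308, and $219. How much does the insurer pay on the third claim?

Claim 1 ($1,211): deductible takes $600, $611 remains; 40% of $611 = $244.40. Patient pays $844.40; OOP now $844.40. Plan pays $1,211 − $844.40 = $366.60.
Claim 2 ($1,872): deductible met; 40% of $1,872 = $748.80. Cost to patient: $748.80. OOP to date $1,593.20. Plan pays $1,872 − $748.80 = $1,123.20.
Claim 3 ($12,308): deductible already satisfied, so patient's share is 40% × $12,308 = $4,923.20. That would push OOP to $6,516.40, over the $3,300 cap, so patient pays $3,300 − $1,593.20 = $1,706.80. Insurer: $12,308 − $1,706.80 = $10,601.20.

$10,601.20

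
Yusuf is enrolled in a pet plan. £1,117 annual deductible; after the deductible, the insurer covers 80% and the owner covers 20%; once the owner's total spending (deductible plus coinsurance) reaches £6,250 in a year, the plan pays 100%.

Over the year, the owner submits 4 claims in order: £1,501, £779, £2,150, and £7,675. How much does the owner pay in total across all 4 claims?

£3,314.60

#1 (£1,501): £1,117 to deductible, leaving £384; coinsurance £384 × 20% = £76.80. Owner owes £1,193.80 (running OOP £1,193.80).
#2 (£779): deductible already satisfied, so owner's share is 20% × £779 = £155.80. Owner pays £155.80; OOP now £1,349.60.
#3 (£2,150): deductible already satisfied, so owner's share is 20% × £2,150 = £430. Owner pays £430; OOP now £1,779.60.
#4 (£7,675): deductible already satisfied, so owner's share is 20% × £7,675 = £1,535. Owner pays £1,535; OOP now £3,314.60.
Total paid by the owner: £1,193.80 + £155.80 + £430 + £1,535 = £3,314.60.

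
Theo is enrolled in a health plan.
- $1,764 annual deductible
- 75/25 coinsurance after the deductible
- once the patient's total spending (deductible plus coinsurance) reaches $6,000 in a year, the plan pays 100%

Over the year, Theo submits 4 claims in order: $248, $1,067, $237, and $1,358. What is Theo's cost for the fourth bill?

Claim 1 ($248): all of it applies to the deductible. Patient pays $248; OOP now $248.
Claim 2 ($1,067): entire amount goes to the deductible. Cost to patient: $1,067. OOP to date $1,315.
Claim 3 ($237): entire amount goes to the deductible. Cost to patient: $237. OOP to date $1,552.
Claim 4 ($1,358): $212 to deductible, leaving $1,146; coinsurance $1,146 × 25% = $286.50. Cost to patient: $498.50. OOP to date $2,050.50.

$498.50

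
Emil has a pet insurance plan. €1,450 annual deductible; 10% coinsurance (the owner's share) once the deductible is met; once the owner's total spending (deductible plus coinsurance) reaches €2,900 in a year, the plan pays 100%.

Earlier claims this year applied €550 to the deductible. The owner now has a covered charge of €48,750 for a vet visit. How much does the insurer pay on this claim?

€550 of the €1,450 deductible is already met, leaving €900.
After the €900 deductible portion, €48,750 − €900 = €47,850 is subject to coinsurance.
10% of €47,850 = €4,785 falls to the owner.
Owner responsibility before any cap: €900 + €4,785 = €5,685.
Adding €5,685 to the €550 already spent would give €6,235, which exceeds the €2,900 cap; the owner pays just €2,900 − €550 = €2,350.
Insurer pays the balance: €48,750 − €2,350 = €46,400.

€46,400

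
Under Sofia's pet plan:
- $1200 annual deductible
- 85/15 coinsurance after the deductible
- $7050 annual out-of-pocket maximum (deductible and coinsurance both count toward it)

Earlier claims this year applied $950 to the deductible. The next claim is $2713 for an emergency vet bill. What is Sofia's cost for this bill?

$619.45

$950 of the $1200 deductible is already met, leaving $250.
The remaining $2463 (= $2713 − $250) moves to coinsurance.
Coinsurance: $2463 × 15% = $369.45.
That puts the owner's cost at $250 + $369.45 = $619.45 before any cap.
Year-to-date out-of-pocket becomes $950 + $619.45 = $1569.45, still under the $7050 maximum, so no cap applies.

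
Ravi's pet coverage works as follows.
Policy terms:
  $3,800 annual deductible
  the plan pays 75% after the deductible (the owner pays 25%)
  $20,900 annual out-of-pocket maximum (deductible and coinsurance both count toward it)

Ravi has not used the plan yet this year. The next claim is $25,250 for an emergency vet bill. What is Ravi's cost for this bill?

$9,162.50

Nothing has been paid toward the $3,800 deductible, so the first $3,800 of this charge is applied there.
The remaining $21,450 (= $25,250 − $3,800) moves to coinsurance.
Coinsurance: $21,450 × 25% = $5,362.50.
Owner responsibility before any cap: $3,800 + $5,362.50 = $9,162.50.
Total out-of-pocket so far would be $0 + $9,162.50 = $9,162.50, below the $20,900 cap — no reduction.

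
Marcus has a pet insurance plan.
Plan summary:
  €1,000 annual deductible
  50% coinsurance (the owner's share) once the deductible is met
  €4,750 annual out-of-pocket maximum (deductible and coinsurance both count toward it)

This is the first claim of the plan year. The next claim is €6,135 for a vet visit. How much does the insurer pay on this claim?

Deductible not yet touched, so the first €1,000 of the bill goes to the deductible.
The remaining €5,135 (= €6,135 − €1,000) moves to coinsurance.
50% of €5,135 = €2,567.50 falls to the owner.
That puts the owner's cost at €1,000 + €2,567.50 = €3,567.50 before any cap.
Year-to-date out-of-pocket becomes €0 + €3,567.50 = €3,567.50, still under the €4,750 maximum, so no cap applies.
The insurer covers the remainder: €6,135 − €3,567.50 = €2,567.50.

€2,567.50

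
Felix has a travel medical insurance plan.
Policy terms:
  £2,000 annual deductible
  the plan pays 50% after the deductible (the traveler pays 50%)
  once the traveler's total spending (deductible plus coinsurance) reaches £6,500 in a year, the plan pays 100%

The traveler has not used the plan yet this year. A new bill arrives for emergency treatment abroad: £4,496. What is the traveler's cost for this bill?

£3,248

Deductible not yet touched, so the first £2,000 of the bill goes to the deductible.
The remaining £2,496 (= £4,496 − £2,000) moves to coinsurance.
Traveler's 50% share of £2,496 is £1,248.
So the traveler owes £2,000 + £1,248 = £3,248 before any cap.
Cumulative spending £0 + £3,248 = £3,248 stays under the £6,500 maximum.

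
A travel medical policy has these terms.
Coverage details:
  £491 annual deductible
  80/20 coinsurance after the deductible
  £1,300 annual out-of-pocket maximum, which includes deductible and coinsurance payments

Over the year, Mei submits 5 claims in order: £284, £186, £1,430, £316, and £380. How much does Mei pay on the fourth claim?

Claim 1 (£284): all of it applies to the deductible. Cost to traveler: £284. OOP to date £284.
Claim 2 (£186): fully absorbed by the deductible. Cost to traveler: £186. OOP to date £470.
Claim 3 (£1,430): £21 to deductible, leaving £1,409; traveler's 20% is £281.80. Traveler owes £302.80 (running OOP £772.80).
Claim 4 (£316): deductible already satisfied, so traveler's share is 20% × £316 = £63.20. Traveler pays £63.20; OOP now £836.

£63.20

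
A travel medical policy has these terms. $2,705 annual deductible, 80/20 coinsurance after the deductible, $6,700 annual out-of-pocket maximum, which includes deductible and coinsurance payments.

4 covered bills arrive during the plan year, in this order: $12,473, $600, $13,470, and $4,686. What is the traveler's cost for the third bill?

Claim 1 — $12,473: $2,705 finishes the deductible; $9,768 goes to coinsurance; 20% of $9,768 = $1,953.60. Traveler pays $4,658.60; OOP now $4,658.60.
Claim 2 — $600: 20% coinsurance on $600 = $120. Cost to traveler: $120. OOP to date $4,778.60.
Claim 3 — $13,470: deductible already satisfied, so traveler's share is 20% × $13,470 = $2,694. That would push OOP to $7,472.60, over the $6,700 cap, so traveler pays $6,700 − $4,778.60 = $1,921.40.

$1,921.40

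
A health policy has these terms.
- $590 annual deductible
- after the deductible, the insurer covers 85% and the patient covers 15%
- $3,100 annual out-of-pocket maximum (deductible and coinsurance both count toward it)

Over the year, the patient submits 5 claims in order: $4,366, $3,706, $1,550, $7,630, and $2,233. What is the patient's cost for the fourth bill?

Claim 1 — $4,366: deductible takes $590, $3,776 remains; coinsurance $3,776 × 15% = $566.40. Cost to patient: $1,156.40. OOP to date $1,156.40.
Claim 2 — $3,706: deductible already satisfied, so patient's share is 15% × $3,706 = $555.90. Cost to patient: $555.90. OOP to date $1,712.30.
Claim 3 — $1,550: 15% coinsurance on $1,550 = $232.50. Patient owes $232.50 (running OOP $1,944.80).
Claim 4 — $7,630: deductible already satisfied, so patient's share is 15% × $7,630 = $1,144.50. Patient pays $1,144.50; OOP now $3,089.30.

$1,144.50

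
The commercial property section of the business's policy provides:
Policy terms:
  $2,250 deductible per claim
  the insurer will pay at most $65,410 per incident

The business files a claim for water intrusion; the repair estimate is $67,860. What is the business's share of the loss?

$2,450

Less the $2,250 deductible: $67,860 − $2,250 = $65,610.
Since $65,610 > $65,410, the payout is capped at $65,410.
Out of pocket: $67,860 − $65,410 = $2,450.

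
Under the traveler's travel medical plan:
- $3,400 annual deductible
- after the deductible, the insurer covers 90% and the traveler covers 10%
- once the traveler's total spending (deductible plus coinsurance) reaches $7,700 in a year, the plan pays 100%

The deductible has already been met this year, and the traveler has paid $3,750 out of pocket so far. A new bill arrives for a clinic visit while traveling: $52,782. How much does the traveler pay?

With the deductible met, the entire $52,782 is subject to coinsurance.
Traveler's 10% share of $52,782 is $5,278.20.
Adding $5,278.20 to the $3,750 already spent would give $9,028.20, which exceeds the $7,700 cap; the traveler pays just $7,700 − $3,750 = $3,950.

$3,950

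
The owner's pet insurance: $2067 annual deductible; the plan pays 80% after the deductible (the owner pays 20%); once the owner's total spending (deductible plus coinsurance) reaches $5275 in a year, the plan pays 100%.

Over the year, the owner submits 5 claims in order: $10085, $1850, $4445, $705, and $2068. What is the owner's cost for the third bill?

Claim 1 ($10085): deductible takes $2067, $8018 remains; 20% of $8018 = $1603.60. Owner owes $3670.60 (running OOP $3670.60).
Claim 2 ($1850): deductible met; 20% of $1850 = $370. Owner pays $370; OOP now $4040.60.
Claim 3 ($4445): deductible already satisfied, so owner's share is 20% × $4445 = $889. Owner pays $889; OOP now $4929.60.

$889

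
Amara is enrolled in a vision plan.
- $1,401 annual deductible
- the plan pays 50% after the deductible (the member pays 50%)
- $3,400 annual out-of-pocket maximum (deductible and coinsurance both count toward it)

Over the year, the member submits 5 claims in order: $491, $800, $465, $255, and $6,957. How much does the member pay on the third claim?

$287.50

Claim 1 — $491: fully absorbed by the deductible. Member owes $491 (running OOP $491).
Claim 2 — $800: entire amount goes to the deductible. Cost to member: $800. OOP to date $1,291.
Claim 3 — $465: $110 finishes the deductible; $355 goes to coinsurance; member's 50% is $177.50. Cost to member: $287.50. OOP to date $1,578.50.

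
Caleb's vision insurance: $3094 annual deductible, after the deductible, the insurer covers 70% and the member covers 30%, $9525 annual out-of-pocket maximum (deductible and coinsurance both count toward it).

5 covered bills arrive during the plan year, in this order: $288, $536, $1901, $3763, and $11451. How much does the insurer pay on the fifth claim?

$8015.70

#1 ($288): entire amount goes to the deductible. Member pays $288; OOP now $288. Insurer: $288 − $288 = $0.
#2 ($536): all of it applies to the deductible. Member owes $536 (running OOP $824). Insurer: $536 − $536 = $0.
#3 ($1901): fully absorbed by the deductible. Member pays $1901; OOP now $2725. Insurer: $1901 − $1901 = $0.
#4 ($3763): deductible takes $369, $3394 remains; coinsurance $3394 × 30% = $1018.20. Member owes $1387.20 (running OOP $4112.20). Insurer: $3763 − $1387.20 = $2375.80.
#5 ($11451): deductible met; 30% of $11451 = $3435.30. Cost to member: $3435.30. OOP to date $7547.50. Insurer: $11451 − $3435.30 = $8015.70.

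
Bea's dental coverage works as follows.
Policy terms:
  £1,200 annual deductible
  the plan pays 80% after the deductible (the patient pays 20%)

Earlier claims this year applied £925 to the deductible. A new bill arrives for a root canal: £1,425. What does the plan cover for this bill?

£920

Remaining deductible: £1,200 − £925 = £275.
The remaining £1,150 (= £1,425 − £275) moves to coinsurance.
Coinsurance: £1,150 × 20% = £230.
Patient responsibility: £275 + £230 = £505.
The insurer covers the remainder: £1,425 − £505 = £920.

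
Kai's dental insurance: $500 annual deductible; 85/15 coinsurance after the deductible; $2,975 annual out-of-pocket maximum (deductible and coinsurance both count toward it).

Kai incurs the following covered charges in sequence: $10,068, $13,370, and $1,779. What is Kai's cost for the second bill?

Claim 1 ($10,068): $500 to deductible, leaving $9,568; 15% of $9,568 = $1,435.20. Patient pays $1,935.20; OOP now $1,935.20.
Claim 2 ($13,370): deductible met; 15% of $13,370 = $2,005.50. Adding that to $1,935.20 gives $3,940.70, past the $2,975 cap; patient pays only $2,975 − $1,935.20 = $1,039.80.

$1,039.80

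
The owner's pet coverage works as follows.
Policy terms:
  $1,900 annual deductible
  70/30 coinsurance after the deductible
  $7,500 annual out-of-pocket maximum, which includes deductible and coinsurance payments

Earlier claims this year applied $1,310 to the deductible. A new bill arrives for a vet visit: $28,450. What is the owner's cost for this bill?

$6,190

Deductible still to meet: $1,900 − $1,310 = $590.
The remaining $27,860 (= $28,450 − $590) moves to coinsurance.
Coinsurance: $27,860 × 30% = $8,358.
So the owner owes $590 + $8,358 = $8,948 before any cap.
Year-to-date out-of-pocket would reach $1,310 + $8,948 = $10,258, above the $7,500 maximum, so the owner pays only $7,500 − $1,310 = $6,190.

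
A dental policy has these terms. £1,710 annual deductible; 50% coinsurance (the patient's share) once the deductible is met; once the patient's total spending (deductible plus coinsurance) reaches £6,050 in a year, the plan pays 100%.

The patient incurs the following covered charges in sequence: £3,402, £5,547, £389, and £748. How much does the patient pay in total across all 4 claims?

Claim 1 — £3,402: £1,710 finishes the deductible; £1,692 goes to coinsurance; 50% of £1,692 = £846. Cost to patient: £2,556. OOP to date £2,556.
Claim 2 — £5,547: deductible met; 50% of £5,547 = £2,773.50. Patient pays £2,773.50; OOP now £5,329.50.
Claim 3 — £389: deductible met; 50% of £389 = £194.50. Cost to patient: £194.50. OOP to date £5,524.
Claim 4 — £748: 50% coinsurance on £748 = £374. Patient pays £374; OOP now £5,898.
Total paid by the patient: £2,556 + £2,773.50 + £194.50 + £374 = £5,898.

£5,898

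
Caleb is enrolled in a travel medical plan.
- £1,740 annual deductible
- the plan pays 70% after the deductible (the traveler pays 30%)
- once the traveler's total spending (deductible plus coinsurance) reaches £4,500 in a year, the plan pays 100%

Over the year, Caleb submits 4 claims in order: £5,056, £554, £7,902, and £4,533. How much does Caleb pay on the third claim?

Claim 1 (£5,056): £1,740 finishes the deductible; £3,316 goes to coinsurance; coinsurance £3,316 × 30% = £994.80. Traveler owes £2,734.80 (running OOP £2,734.80).
Claim 2 (£554): deductible met; 30% of £554 = £166.20. Traveler pays £166.20; OOP now £2,901.
Claim 3 (£7,902): 30% coinsurance on £7,902 = £2,370.60. That would push OOP to £5,271.60, over the £4,500 cap, so traveler pays £4,500 − £2,901 = £1,599.

£1,599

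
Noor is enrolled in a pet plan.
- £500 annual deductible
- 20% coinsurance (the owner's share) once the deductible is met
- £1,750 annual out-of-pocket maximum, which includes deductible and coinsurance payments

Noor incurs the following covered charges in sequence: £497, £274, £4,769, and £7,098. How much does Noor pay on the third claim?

Claim 1 (£497): fully absorbed by the deductible. Owner pays £497; OOP now £497.
Claim 2 (£274): deductible takes £3, £271 remains; owner's 20% is £54.20. Owner owes £57.20 (running OOP £554.20).
Claim 3 (£4,769): deductible already satisfied, so owner's share is 20% × £4,769 = £953.80. Owner pays £953.80; OOP now £1,508.

£953.80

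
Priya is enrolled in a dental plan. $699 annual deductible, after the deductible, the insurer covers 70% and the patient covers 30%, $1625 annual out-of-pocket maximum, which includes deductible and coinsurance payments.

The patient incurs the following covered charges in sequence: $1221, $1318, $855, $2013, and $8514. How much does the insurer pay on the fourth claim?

Claim 1 ($1221): $699 finishes the deductible; $522 goes to coinsurance; patient's 30% is $156.60. Cost to patient: $855.60. OOP to date $855.60. Insurer: $1221 − $855.60 = $365.40.
Claim 2 ($1318): deductible already satisfied, so patient's share is 30% × $1318 = $395.40. Patient owes $395.40 (running OOP $1251). Plan pays $1318 − $395.40 = $922.60.
Claim 3 ($855): deductible already satisfied, so patient's share is 30% × $855 = $256.50. Patient pays $256.50; OOP now $1507.50. Plan pays $855 − $256.50 = $598.50.
Claim 4 ($2013): deductible already satisfied, so patient's share is 30% × $2013 = $603.90. Adding that to $1507.50 gives $2111.40, past the $1625 cap; patient pays only $1625 − $1507.50 = $117.50. Insurer: $2013 − $117.50 = $1895.50.

$1895.50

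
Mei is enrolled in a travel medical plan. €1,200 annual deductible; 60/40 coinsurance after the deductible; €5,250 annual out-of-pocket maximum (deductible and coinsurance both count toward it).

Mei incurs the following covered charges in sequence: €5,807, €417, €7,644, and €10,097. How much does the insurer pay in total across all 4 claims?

€18,715

Claim 1 — €5,807: €1,200 finishes the deductible; €4,607 goes to coinsurance; 40% of €4,607 = €1,842.80. Traveler pays €3,042.80; OOP now €3,042.80. Insurer: €5,807 − €3,042.80 = €2,764.20.
Claim 2 — €417: deductible met; 40% of €417 = €166.80. Cost to traveler: €166.80. OOP to date €3,209.60. Plan pays €417 − €166.80 = €250.20.
Claim 3 — €7,644: 40% coinsurance on €7,644 = €3,057.60. OOP would hit €6,267.20 > €5,250, so the cap limits the traveler to €5,250 − €3,209.60 = €2,040.40. Insurer: €7,644 − €2,040.40 = €5,603.60.
Claim 4 — €10,097: deductible already satisfied, so traveler's share is 40% × €10,097 = €4,038.80. That would push OOP to €9,288.80, over the €5,250 cap, so traveler pays €5,250 − €5,250 = €0. Plan pays €10,097 − €0 = €10,097.
Insurer total: €2,764.20 + €250.20 + €5,603.60 + €10,097 = €18,715.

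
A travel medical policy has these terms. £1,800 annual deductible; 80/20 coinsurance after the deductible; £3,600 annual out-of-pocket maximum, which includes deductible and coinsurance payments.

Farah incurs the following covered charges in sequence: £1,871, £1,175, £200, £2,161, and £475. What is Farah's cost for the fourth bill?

Claim 1 — £1,871: £1,800 to deductible, leaving £71; coinsurance £71 × 20% = £14.20. Traveler owes £1,814.20 (running OOP £1,814.20).
Claim 2 — £1,175: deductible met; 20% of £1,175 = £235. Cost to traveler: £235. OOP to date £2,049.20.
Claim 3 — £200: deductible met; 20% of £200 = £40. Traveler pays £40; OOP now £2,089.20.
Claim 4 — £2,161: deductible already satisfied, so traveler's share is 20% × £2,161 = £432.20. Traveler owes £432.20 (running OOP £2,521.40).

£432.20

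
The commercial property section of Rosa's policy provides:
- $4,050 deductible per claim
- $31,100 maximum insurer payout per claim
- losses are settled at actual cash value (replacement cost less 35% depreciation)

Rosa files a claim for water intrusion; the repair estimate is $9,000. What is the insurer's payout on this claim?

Actual cash value after 35% depreciation: $9,000 × 65% = $5,850.
Subtract the deductible: $5,850 − $4,050 = $1,800.
That's under the $31,100 cap, so the insurer reimburses the full $1,800.

$1,800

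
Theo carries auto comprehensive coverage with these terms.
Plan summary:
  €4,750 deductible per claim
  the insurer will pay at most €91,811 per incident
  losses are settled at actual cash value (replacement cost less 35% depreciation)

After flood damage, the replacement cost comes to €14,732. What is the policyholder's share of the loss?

Depreciate 35%: the covered value is €14,732 × 0.65 = €9,575.80.
Less the €4,750 deductible: €9,575.80 − €4,750 = €4,825.80.
€4,825.80 is within the €91,811 limit, so the insurer pays €4,825.80.
Out of pocket: €14,732 − €4,825.80 = €9,906.20.

€9,906.20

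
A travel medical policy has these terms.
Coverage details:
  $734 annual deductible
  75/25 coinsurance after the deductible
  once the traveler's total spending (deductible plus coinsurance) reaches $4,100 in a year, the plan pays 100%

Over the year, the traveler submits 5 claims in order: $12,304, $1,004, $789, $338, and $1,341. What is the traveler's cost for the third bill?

Claim 1 ($12,304): $734 finishes the deductible; $11,570 goes to coinsurance; 25% of $11,570 = $2,892.50. Traveler owes $3,626.50 (running OOP $3,626.50).
Claim 2 ($1,004): deductible already satisfied, so traveler's share is 25% × $1,004 = $251. Traveler owes $251 (running OOP $3,877.50).
Claim 3 ($789): 25% coinsurance on $789 = $197.25. Cost to traveler: $197.25. OOP to date $4,074.75.

$197.25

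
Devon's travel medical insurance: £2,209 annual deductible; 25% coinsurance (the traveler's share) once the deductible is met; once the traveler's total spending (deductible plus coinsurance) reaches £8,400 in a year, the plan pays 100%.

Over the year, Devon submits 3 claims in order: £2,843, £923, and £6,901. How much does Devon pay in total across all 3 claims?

#1 (£2,843): £2,209 to deductible, leaving £634; coinsurance £634 × 25% = £158.50. Traveler pays £2,367.50; OOP now £2,367.50.
#2 (£923): deductible met; 25% of £923 = £230.75. Cost to traveler: £230.75. OOP to date £2,598.25.
#3 (£6,901): 25% coinsurance on £6,901 = £1,725.25. Traveler owes £1,725.25 (running OOP £4,323.50).
Total paid by the traveler: £2,367.50 + £230.75 + £1,725.25 = £4,323.50.

£4,323.50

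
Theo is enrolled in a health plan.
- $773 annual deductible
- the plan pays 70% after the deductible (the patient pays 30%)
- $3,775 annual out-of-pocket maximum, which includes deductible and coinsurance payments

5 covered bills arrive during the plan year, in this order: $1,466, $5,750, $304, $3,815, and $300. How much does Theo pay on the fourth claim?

$977.90

Claim 1 ($1,466): deductible takes $773, $693 remains; coinsurance $693 × 30% = $207.90. Patient pays $980.90; OOP now $980.90.
Claim 2 ($5,750): deductible met; 30% of $5,750 = $1,725. Patient pays $1,725; OOP now $2,705.90.
Claim 3 ($304): deductible already satisfied, so patient's share is 30% × $304 = $91.20. Patient pays $91.20; OOP now $2,797.10.
Claim 4 ($3,815): deductible met; 30% of $3,815 = $1,144.50. Adding that to $2,797.10 gives $3,941.60, past the $3,775 cap; patient pays only $3,775 − $2,797.10 = $977.90.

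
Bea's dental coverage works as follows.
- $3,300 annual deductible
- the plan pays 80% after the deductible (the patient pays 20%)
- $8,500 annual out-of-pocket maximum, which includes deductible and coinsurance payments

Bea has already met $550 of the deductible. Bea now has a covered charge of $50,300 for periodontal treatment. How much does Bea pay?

$7,950

Remaining deductible: $3,300 − $550 = $2,750.
That leaves $50,300 − $2,750 = $47,550 for coinsurance.
20% of $47,550 = $9,510 falls to the patient.
Patient responsibility before any cap: $2,750 + $9,510 = $12,260.
Adding $12,260 to the $550 already spent would give $12,810, which exceeds the $8,500 cap; the patient pays just $8,500 − $550 = $7,950.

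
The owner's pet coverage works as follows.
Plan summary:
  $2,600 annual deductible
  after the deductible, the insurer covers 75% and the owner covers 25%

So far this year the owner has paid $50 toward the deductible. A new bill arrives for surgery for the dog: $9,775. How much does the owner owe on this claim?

$4,356.25

Deductible still to meet: $2,600 − $50 = $2,550.
The remaining $7,225 (= $9,775 − $2,550) moves to coinsurance.
Owner's 25% share of $7,225 is $1,806.25.
Owner responsibility: $2,550 + $1,806.25 = $4,356.25.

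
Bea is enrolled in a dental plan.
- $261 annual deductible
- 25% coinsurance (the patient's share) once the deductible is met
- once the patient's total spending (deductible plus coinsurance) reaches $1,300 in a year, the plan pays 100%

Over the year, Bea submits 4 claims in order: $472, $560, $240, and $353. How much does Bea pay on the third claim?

Bill 1, $472: deductible takes $261, $211 remains; patient's 25% is $52.75. Patient owes $313.75 (running OOP $313.75).
Bill 2, $560: deductible already satisfied, so patient's share is 25% × $560 = $140. Patient owes $140 (running OOP $453.75).
Bill 3, $240: deductible already satisfied, so patient's share is 25% × $240 = $60. Cost to patient: $60. OOP to date $513.75.

$60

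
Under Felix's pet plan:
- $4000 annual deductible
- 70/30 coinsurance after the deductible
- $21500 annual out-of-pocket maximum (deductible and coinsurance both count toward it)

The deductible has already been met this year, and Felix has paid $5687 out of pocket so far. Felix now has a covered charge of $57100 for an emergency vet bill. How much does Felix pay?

The deductible is already satisfied, so the full bill goes to coinsurance.
30% of $57100 = $17130 falls to the owner.
That would bring total out-of-pocket to $22817, past the $21500 cap. The owner is capped at $21500 − $5687 = $15813 on this claim.

$15813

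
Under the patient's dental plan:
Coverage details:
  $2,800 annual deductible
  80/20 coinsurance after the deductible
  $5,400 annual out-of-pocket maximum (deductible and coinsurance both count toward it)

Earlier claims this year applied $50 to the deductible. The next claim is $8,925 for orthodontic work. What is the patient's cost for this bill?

$50 of the $2,800 deductible is already met, leaving $2,750.
The remaining $6,175 (= $8,925 − $2,750) moves to coinsurance.
Coinsurance: $6,175 × 20% = $1,235.
Patient responsibility before any cap: $2,750 + $1,235 = $3,985.
Year-to-date out-of-pocket becomes $50 + $3,985 = $4,035, still under the $5,400 maximum, so no cap applies.

$3,985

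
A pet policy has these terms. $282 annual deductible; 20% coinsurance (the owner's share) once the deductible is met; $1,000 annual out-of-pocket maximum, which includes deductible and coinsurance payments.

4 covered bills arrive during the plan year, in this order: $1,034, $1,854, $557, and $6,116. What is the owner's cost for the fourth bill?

Claim 1 ($1,034): $282 finishes the deductible; $752 goes to coinsurance; 20% of $752 = $150.40. Owner owes $432.40 (running OOP $432.40).
Claim 2 ($1,854): 20% coinsurance on $1,854 = $370.80. Owner pays $370.80; OOP now $803.20.
Claim 3 ($557): deductible met; 20% of $557 = $111.40. Owner pays $111.40; OOP now $914.60.
Claim 4 ($6,116): deductible already satisfied, so owner's share is 20% × $6,116 = $1,223.20. Adding that to $914.60 gives $2,137.80, past the $1,000 cap; owner pays only $1,000 − $914.60 = $85.40.

$85.40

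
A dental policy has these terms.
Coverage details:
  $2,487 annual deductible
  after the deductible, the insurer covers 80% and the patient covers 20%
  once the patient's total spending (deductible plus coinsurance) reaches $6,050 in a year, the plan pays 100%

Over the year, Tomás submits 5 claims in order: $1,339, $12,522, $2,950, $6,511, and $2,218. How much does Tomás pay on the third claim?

#1 ($1,339): fully absorbed by the deductible. Patient owes $1,339 (running OOP $1,339).
#2 ($12,522): $1,148 to deductible, leaving $11,374; 20% of $11,374 = $2,274.80. Patient owes $3,422.80 (running OOP $4,761.80).
#3 ($2,950): deductible met; 20% of $2,950 = $590. Patient owes $590 (running OOP $5,351.80).

$590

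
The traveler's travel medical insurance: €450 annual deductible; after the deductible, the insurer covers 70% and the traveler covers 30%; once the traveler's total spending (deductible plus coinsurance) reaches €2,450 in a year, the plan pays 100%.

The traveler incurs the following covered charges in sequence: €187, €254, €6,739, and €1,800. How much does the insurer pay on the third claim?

€4,730

Bill 1, €187: all of it applies to the deductible. Cost to traveler: €187. OOP to date €187. Plan pays €187 − €187 = €0.
Bill 2, €254: all of it applies to the deductible. Traveler owes €254 (running OOP €441). Plan pays €254 − €254 = €0.
Bill 3, €6,739: €9 to deductible, leaving €6,730; coinsurance €6,730 × 30% = €2,019. Claim cost before the cap: €9 + €2,019 = €2,028. Adding that to €441 gives €2,469, past the €2,450 cap; traveler pays only €2,450 − €441 = €2,009. Plan pays €6,739 − €2,009 = €4,730.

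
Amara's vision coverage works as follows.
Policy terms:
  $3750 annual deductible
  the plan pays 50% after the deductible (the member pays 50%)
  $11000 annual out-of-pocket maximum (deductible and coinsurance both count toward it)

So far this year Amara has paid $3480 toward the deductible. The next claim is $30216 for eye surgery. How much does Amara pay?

$7520

$3480 of the $3750 deductible is already met, leaving $270.
That leaves $30216 − $270 = $29946 for coinsurance.
Member's 50% share of $29946 is $14973.
That puts the member's cost at $270 + $14973 = $15243 before any cap.
Adding $15243 to the $3480 already spent would give $18723, which exceeds the $11000 cap; the member pays just $11000 − $3480 = $7520.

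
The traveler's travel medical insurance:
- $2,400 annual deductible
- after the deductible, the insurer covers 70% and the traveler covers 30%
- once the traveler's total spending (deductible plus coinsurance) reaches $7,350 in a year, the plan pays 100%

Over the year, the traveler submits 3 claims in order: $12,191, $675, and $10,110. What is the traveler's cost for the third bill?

$1,810.20

Bill 1, $12,191: deductible takes $2,400, $9,791 remains; coinsurance $9,791 × 30% = $2,937.30. Cost to traveler: $5,337.30. OOP to date $5,337.30.
Bill 2, $675: deductible met; 30% of $675 = $202.50. Cost to traveler: $202.50. OOP to date $5,539.80.
Bill 3, $10,110: deductible met; 30% of $10,110 = $3,033. OOP would hit $8,572.80 > $7,350, so the cap limits the traveler to $7,350 − $5,539.80 = $1,810.20.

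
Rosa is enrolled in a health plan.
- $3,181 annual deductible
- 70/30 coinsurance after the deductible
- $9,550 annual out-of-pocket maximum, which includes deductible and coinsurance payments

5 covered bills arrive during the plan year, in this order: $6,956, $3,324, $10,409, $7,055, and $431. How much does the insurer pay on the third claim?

$7,286.30

Claim 1 — $6,956: deductible takes $3,181, $3,775 remains; coinsurance $3,775 × 30% = $1,132.50. Patient owes $4,313.50 (running OOP $4,313.50). Plan pays $6,956 − $4,313.50 = $2,642.50.
Claim 2 — $3,324: deductible met; 30% of $3,324 = $997.20. Patient pays $997.20; OOP now $5,310.70. Insurer: $3,324 − $997.20 = $2,326.80.
Claim 3 — $10,409: 30% coinsurance on $10,409 = $3,122.70. Patient pays $3,122.70; OOP now $8,433.40. Plan pays $10,409 − $3,122.70 = $7,286.30.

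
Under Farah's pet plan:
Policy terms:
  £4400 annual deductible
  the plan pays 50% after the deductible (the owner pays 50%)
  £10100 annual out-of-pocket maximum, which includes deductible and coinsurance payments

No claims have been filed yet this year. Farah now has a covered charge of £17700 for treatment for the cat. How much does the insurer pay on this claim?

£7600

The full £4400 deductible is still open; £4400 of this bill applies to it.
After the £4400 deductible portion, £17700 − £4400 = £13300 is subject to coinsurance.
Coinsurance: £13300 × 50% = £6650.
So the owner owes £4400 + £6650 = £11050 before any cap.
Adding £11050 to the £0 already spent would give £11050, which exceeds the £10100 cap; the owner pays just £10100 − £0 = £10100.
Insurer pays the balance: £17700 − £10100 = £7600.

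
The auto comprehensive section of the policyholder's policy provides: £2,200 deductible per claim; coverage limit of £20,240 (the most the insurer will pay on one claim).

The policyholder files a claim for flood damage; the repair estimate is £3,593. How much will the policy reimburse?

£1,393

Subtract the deductible: £3,593 − £2,200 = £1,393.
£1,393 ≤ £20,240, so the limit doesn't bind; insurer pays £1,393.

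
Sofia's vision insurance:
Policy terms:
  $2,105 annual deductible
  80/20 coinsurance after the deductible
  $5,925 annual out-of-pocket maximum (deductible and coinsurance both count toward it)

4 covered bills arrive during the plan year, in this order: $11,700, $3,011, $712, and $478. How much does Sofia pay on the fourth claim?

Claim 1 — $11,700: deductible takes $2,105, $9,595 remains; coinsurance $9,595 × 20% = $1,919. Member owes $4,024 (running OOP $4,024).
Claim 2 — $3,011: 20% coinsurance on $3,011 = $602.20. Member pays $602.20; OOP now $4,626.20.
Claim 3 — $712: deductible met; 20% of $712 = $142.40. Member pays $142.40; OOP now $4,768.60.
Claim 4 — $478: deductible met; 20% of $478 = $95.60. Cost to member: $95.60. OOP to date $4,864.20.

$95.60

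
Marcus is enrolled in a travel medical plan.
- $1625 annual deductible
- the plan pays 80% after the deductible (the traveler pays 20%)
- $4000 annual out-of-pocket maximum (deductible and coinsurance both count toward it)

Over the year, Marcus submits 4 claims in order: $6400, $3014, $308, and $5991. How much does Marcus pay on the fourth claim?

$755.60

Bill 1, $6400: $1625 finishes the deductible; $4775 goes to coinsurance; coinsurance $4775 × 20% = $955. Traveler owes $2580 (running OOP $2580).
Bill 2, $3014: deductible already satisfied, so traveler's share is 20% × $3014 = $602.80. Cost to traveler: $602.80. OOP to date $3182.80.
Bill 3, $308: deductible already satisfied, so traveler's share is 20% × $308 = $61.60. Traveler pays $61.60; OOP now $3244.40.
Bill 4, $5991: 20% coinsurance on $5991 = $1198.20. OOP would hit $4442.60 > $4000, so the cap limits the traveler to $4000 − $3244.40 = $755.60.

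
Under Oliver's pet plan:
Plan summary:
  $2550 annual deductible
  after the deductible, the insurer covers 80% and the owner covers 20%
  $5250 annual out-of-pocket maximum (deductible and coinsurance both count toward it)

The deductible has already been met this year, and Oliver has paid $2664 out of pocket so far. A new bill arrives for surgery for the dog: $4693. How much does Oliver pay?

$938.60

The deductible is already satisfied, so the full bill goes to coinsurance.
Owner's 20% share of $4693 is $938.60.
Total out-of-pocket so far would be $2664 + $938.60 = $3602.60, below the $5250 cap — no reduction.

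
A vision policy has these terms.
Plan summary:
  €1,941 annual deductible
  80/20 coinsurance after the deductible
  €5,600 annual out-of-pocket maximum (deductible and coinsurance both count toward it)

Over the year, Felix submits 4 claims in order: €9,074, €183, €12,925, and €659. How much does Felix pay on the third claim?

€2,195.80

Claim 1 — €9,074: €1,941 to deductible, leaving €7,133; 20% of €7,133 = €1,426.60. Member pays €3,367.60; OOP now €3,367.60.
Claim 2 — €183: deductible already satisfied, so member's share is 20% × €183 = €36.60. Cost to member: €36.60. OOP to date €3,404.20.
Claim 3 — €12,925: deductible met; 20% of €12,925 = €2,585. That would push OOP to €5,989.20, over the €5,600 cap, so member pays €5,600 − €3,404.20 = €2,195.80.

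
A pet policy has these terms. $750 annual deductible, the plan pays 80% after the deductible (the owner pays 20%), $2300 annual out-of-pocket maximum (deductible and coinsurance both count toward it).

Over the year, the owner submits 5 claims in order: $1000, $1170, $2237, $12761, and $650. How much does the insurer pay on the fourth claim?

Bill 1, $1000: deductible takes $750, $250 remains; 20% of $250 = $50. Cost to owner: $800. OOP to date $800. Plan pays $1000 − $800 = $200.
Bill 2, $1170: deductible met; 20% of $1170 = $234. Owner owes $234 (running OOP $1034). Insurer: $1170 − $234 = $936.
Bill 3, $2237: 20% coinsurance on $2237 = $447.40. Owner owes $447.40 (running OOP $1481.40). Plan pays $2237 − $447.40 = $1789.60.
Bill 4, $12761: deductible already satisfied, so owner's share is 20% × $12761 = $2552.20. OOP would hit $4033.60 > $2300, so the cap limits the owner to $2300 − $1481.40 = $818.60. Plan pays $12761 − $818.60 = $11942.40.

$11942.40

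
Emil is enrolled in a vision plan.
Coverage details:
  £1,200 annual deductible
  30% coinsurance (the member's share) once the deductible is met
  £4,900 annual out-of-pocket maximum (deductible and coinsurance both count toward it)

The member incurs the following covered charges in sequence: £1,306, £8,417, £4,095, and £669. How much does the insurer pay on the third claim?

£2,951.90

Claim 1 — £1,306: £1,200 to deductible, leaving £106; 30% of £106 = £31.80. Member pays £1,231.80; OOP now £1,231.80. Insurer: £1,306 − £1,231.80 = £74.20.
Claim 2 — £8,417: deductible met; 30% of £8,417 = £2,525.10. Member pays £2,525.10; OOP now £3,756.90. Insurer: £8,417 − £2,525.10 = £5,891.90.
Claim 3 — £4,095: deductible already satisfied, so member's share is 30% × £4,095 = £1,228.50. OOP would hit £4,985.40 > £4,900, so the cap limits the member to £4,900 − £3,756.90 = £1,143.10. Plan pays £4,095 − £1,143.10 = £2,951.90.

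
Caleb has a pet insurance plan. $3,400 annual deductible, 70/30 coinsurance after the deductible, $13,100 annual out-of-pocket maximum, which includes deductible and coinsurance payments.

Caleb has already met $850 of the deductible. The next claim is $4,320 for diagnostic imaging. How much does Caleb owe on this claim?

Remaining deductible: $3,400 − $850 = $2,550.
After the $2,550 deductible portion, $4,320 − $2,550 = $1,770 is subject to coinsurance.
Owner's 30% share of $1,770 is $531.
That puts the owner's cost at $2,550 + $531 = $3,081 before any cap.
Cumulative spending $850 + $3,081 = $3,931 stays under the $13,100 maximum.

$3,081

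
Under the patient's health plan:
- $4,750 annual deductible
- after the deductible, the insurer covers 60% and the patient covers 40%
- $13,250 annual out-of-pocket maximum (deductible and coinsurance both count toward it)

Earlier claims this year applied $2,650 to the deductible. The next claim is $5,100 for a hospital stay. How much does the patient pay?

$3,300

Deductible still to meet: $4,750 − $2,650 = $2,100.
The remaining $3,000 (= $5,100 − $2,100) moves to coinsurance.
Coinsurance: $3,000 × 40% = $1,200.
So the patient owes $2,100 + $1,200 = $3,300 before any cap.
Total out-of-pocket so far would be $2,650 + $3,300 = $5,950, below the $13,250 cap — no reduction.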